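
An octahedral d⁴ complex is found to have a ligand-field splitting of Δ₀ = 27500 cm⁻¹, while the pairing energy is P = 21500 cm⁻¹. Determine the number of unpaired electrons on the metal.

2

With Δ₀ > P the complex is low-spin.
That gives t₂g⁴ eg⁰.
Unpaired electrons: 2.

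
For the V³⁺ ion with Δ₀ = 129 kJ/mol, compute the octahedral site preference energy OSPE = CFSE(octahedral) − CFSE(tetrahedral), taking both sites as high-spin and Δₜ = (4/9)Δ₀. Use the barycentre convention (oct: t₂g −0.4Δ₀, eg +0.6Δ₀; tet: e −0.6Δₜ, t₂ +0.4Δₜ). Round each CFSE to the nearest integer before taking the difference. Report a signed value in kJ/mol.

V sits in group 5; removing 3 electrons leaves V³⁺ with 5 − 3 = 2 d electrons.
Octahedral (high-spin): t2g^2 e_g^0, CFSE = 2(−0.4) + 0(+0.6) = -0.8Δ₀ = -0.8 × 129 = -103 kJ/mol.
Tetrahedral e^2 t2^0 gives -1.2Δₜ = -1.2 × (4/9) × 129 = -69 kJ/mol.
Subtracting, OSPE = -103 − (-69) = -34 kJ/mol.

-34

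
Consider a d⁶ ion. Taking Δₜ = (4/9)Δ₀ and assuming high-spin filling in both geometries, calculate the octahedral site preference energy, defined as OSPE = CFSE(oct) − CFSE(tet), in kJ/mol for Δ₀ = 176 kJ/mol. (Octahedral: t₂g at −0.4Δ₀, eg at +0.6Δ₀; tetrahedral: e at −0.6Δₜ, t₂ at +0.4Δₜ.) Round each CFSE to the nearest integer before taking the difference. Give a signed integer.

In an octahedral site d⁶ (HS) is t₂g⁴ eg², giving CFSE(oct) = -0.4Δ₀ = -70 kJ/mol.
Tetrahedral: e³ t₂³, CFSE = 3(−0.6) + 3(+0.4) = -0.6Δₜ = -0.6 × (4/9) × 176 = -47 kJ/mol.
OSPE = CFSE(oct) − CFSE(tet) = -70 − (-47) = -23 kJ/mol.

-23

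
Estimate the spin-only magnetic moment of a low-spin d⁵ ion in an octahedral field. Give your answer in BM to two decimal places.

Configuration: t2g^5 e_g^0 → 1 unpaired electron.
μ(spin-only) = √[1(1+2)] = √3 ≈ 1.73 BM.

1.73 BM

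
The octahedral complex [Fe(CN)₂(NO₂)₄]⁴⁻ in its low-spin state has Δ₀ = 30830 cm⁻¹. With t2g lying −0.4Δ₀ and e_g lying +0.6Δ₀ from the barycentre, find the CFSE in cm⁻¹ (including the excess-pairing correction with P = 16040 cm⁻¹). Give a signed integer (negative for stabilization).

Ligand charges: 2×(-1) from CN⁻ and 4×(-1) from NO₂⁻ sum to -6; with overall charge -4, Fe is +2.
Fe is in group 8, so Fe²⁺ is d⁶ (8 − 2 = 6).
Electron filling gives t2g^6 e_g^0.
The orbital stabilization is -2.4Δ₀ = -2.4 × 30830 = -73992 cm⁻¹.
Pairing penalty: 3 pairs vs 1 in the high-spin reference → 2 extra × P = 32080 cm⁻¹.
Net CFSE = -73992 + 32080 = -41912 cm⁻¹.

-41912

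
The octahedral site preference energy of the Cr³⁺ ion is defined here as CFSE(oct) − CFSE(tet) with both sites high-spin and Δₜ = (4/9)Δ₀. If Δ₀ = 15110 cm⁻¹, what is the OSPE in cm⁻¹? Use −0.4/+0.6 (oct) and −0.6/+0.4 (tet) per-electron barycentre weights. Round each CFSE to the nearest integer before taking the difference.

-12760

Cr sits in group 6; removing 3 electrons leaves Cr³⁺ with 6 − 3 = 3 d electrons.
Octahedral (high-spin): t₂g³ eg⁰, CFSE = 3(−0.4) + 0(+0.6) = -1.2Δ₀ = -1.2 × 15110 = -18132 cm⁻¹.
Tetrahedral e² t₂¹ gives -0.8Δₜ = -0.8 × (4/9) × 15110 = -5372 cm⁻¹.
Subtracting, OSPE = -18132 − (-5372) = -12760 cm⁻¹.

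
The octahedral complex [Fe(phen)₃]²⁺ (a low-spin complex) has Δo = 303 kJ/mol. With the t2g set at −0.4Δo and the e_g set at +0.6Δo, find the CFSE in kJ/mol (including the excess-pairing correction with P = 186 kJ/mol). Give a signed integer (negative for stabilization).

-355

phen is neutral, so the +2 overall charge sits on Fe: oxidation state +2.
Fe sits in group 8; removing 2 electrons leaves Fe²⁺ with 8 − 2 = 6 d electrons.
The d⁶ electrons fill as t2g^6 e_g^0.
CFSE(orbital) = 6×(-0.4Δo) + 0×(0.6Δo) = -2.4Δo; with Δo = 303 kJ/mol that is -727 kJ/mol.
Relative to high-spin t2g^4 e_g^2 (1 paired), the low-spin configuration has 2 additional pairs, contributing +2 × 186 = +372 kJ/mol.
Combining: -727 + 372 = -355 kJ/mol.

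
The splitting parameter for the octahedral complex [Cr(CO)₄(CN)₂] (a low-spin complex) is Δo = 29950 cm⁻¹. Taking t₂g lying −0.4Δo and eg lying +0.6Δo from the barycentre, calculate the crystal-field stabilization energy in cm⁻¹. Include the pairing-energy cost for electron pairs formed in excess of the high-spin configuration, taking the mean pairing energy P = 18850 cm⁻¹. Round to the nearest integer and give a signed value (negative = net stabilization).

Ligand charges: 4×(+0) from CO and 2×(-1) from CN⁻ sum to -2; with overall charge +0, Cr is +2.
Cr is in group 6, so Cr²⁺ is d⁴ (6 − 2 = 4).
Configuration: t₂g⁴ eg⁰.
Orbital CFSE = 4(-0.4) + 0(0.6) = -1.6Δo = -1.6 × 29950 = -47920 cm⁻¹.
High-spin d⁴ would be t₂g³ eg¹ with 0 pairs; low-spin has 1, so 1 excess pair costs +1P = +18850 cm⁻¹.
Net CFSE = -47920 + 18850 = -29070 cm⁻¹.

-29070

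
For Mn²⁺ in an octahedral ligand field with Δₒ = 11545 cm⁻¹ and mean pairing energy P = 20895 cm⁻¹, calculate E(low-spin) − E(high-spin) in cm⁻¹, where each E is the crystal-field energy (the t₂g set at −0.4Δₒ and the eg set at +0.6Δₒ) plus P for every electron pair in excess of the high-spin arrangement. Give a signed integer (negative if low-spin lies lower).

18700

Mn sits in group 7; removing 2 electrons leaves Mn²⁺ with 7 − 2 = 5 d electrons.
In the high-spin limit (t₂g³ eg²) the orbital term is 0.0Δₒ = 0 cm⁻¹, with no excess pairing.
Low-spin t₂g⁵ eg⁰ gives -2.0Δₒ = -23090 cm⁻¹, but forming 2 extra pairs costs 2P = 41790 cm⁻¹, so E(LS) = -23090 + 41790 = 18700 cm⁻¹.
The difference is 18700 − (0) = 18700 cm⁻¹, so high-spin lies lower.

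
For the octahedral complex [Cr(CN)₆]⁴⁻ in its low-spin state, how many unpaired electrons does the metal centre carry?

2

Each CN⁻ contributes -1; 6 × (-1) = -6. With overall charge -4, Cr is in the +2 oxidation state.
Cr²⁺: group 6, so d-count = 6 − 2 = 4.
Configuration: t2g^4 e_g^0, giving 2 unpaired electrons.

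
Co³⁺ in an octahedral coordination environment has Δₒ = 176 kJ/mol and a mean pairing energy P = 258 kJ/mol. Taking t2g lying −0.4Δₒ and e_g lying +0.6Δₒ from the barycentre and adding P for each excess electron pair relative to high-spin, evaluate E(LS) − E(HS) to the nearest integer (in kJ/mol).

Group 9 minus oxidation state +3 gives a d⁶ configuration for Co³⁺.
In the high-spin limit (t2g^4 e_g^2) the orbital term is -0.4Δₒ = -70 kJ/mol, with no excess pairing.
Low-spin: t2g^6 e_g^0, orbital CFSE = -2.4Δₒ = -422 kJ/mol; plus 2 excess pairs × P = +516 kJ/mol; total 94 kJ/mol.
The difference is 94 − (-70) = 164 kJ/mol, so high-spin lies lower.

164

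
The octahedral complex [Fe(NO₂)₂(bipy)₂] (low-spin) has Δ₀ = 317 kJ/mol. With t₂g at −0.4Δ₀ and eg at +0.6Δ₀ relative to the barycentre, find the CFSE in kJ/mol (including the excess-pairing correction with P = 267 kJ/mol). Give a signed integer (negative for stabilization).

Ligand charges: 2×(-1) from NO₂⁻ and 2×(+0) from bipy sum to -2; with overall charge +0, Fe is +2.
Group 8 minus oxidation state +2 gives a d⁶ configuration for Fe²⁺.
Configuration: t₂g⁶ eg⁰.
Orbital CFSE = 6(-0.4) + 0(0.6) = -2.4Δ₀ = -2.4 × 317 = -761 kJ/mol.
High-spin d⁶ would be t₂g⁴ eg² with 1 pair; low-spin has 3, so 2 excess pairs cost +2P = +534 kJ/mol.
Net CFSE = -761 + 534 = -227 kJ/mol.

-227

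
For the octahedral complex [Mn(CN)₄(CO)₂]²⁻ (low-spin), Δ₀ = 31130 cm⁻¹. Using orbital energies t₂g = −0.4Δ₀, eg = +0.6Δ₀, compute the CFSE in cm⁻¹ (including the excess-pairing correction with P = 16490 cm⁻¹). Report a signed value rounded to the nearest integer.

-29280

Ligand charges: 4×(-1) from CN⁻ and 2×(+0) from CO sum to -4; with overall charge -2, Mn is +2.
Group 7 minus oxidation state +2 gives a d⁵ configuration for Mn²⁺.
The d⁵ electrons fill as t₂g⁵ eg⁰.
Orbital CFSE = 5(-0.4) + 0(0.6) = -2.0Δ₀ = -2.0 × 31130 = -62260 cm⁻¹.
High-spin d⁵ would be t₂g³ eg² with 0 pairs; low-spin has 2, so 2 excess pairs cost +2P = +32980 cm⁻¹.
Overall CFSE = -62260 + 32980 = -29280 cm⁻¹.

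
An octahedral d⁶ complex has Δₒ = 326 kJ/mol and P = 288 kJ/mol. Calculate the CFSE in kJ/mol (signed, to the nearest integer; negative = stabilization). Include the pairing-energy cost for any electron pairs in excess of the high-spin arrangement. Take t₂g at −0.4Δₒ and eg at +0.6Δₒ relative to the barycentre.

-206

Here Δₒ > P (326 > 288), so the low-spin state is favoured.
Filling d⁶ accordingly: t₂g⁶ eg⁰.
Orbital CFSE = -2.4Δₒ = -2.4 × 326 = -782 kJ/mol.
Excess pairs vs high-spin: 3 − 1 = 2; pairing cost = +576 kJ/mol.
Net CFSE = -782 + 576 = -206 kJ/mol.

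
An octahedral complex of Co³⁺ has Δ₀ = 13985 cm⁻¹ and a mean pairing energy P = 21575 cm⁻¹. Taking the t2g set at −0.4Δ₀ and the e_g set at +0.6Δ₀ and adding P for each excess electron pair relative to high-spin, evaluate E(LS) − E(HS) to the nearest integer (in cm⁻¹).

15180

Co³⁺: group 9, so d-count = 9 − 3 = 6.
In the high-spin limit (t2g^4 e_g^2) the orbital term is -0.4Δ₀ = -5594 cm⁻¹, with no excess pairing.
Low-spin t2g^6 e_g^0 gives -2.4Δ₀ = -33564 cm⁻¹, but forming 2 extra pairs costs 2P = 43150 cm⁻¹, so E(LS) = -33564 + 43150 = 9586 cm⁻¹.
E(LS) − E(HS) = 9586 − (-5594) = 15180 cm⁻¹.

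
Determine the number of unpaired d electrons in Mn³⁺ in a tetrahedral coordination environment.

4

Mn sits in group 7; removing 3 electrons leaves Mn³⁺ with 7 − 3 = 4 d electrons.
With tetrahedral geometry the complex is necessarily high-spin.
Configuration: e² t₂², giving 4 unpaired electrons.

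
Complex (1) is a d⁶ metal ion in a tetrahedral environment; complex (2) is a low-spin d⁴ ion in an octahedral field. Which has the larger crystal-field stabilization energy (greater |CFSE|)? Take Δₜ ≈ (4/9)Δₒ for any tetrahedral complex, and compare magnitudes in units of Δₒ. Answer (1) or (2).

(1): Tetrahedral splitting is small, so the complex is high-spin; e³ t₂³, CFSE = -0.6Δₜ ≈ -0.27Δₒ.
(2): t2g^4 e_g^0, CFSE = -1.6Δₒ.
So (2) has the larger |CFSE|.

(2)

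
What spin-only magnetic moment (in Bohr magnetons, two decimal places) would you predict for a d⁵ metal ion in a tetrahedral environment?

With tetrahedral geometry the complex is necessarily high-spin.
Configuration: e² t₂³ → 5 unpaired electrons.
μ(spin-only) = √[5(5+2)] = √35 ≈ 5.92 Bohr magnetons.

5.92 Bohr magnetons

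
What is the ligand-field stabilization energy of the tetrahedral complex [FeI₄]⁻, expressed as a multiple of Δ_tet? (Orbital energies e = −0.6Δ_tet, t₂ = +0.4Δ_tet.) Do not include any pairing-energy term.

Each I⁻ contributes -1; 4 × (-1) = -4. With overall charge -1, Fe is in the +3 oxidation state.
Fe³⁺: group 8, so d-count = 8 − 3 = 5.
With tetrahedral geometry the complex is necessarily high-spin.
Configuration: e² t₂³.
CFSE = 2(-0.6Δ_tet) + 3(0.4Δ_tet) = -1.2Δ_tet + 1.2Δ_tet = 0.0Δ_tet.

0.0 Δ_tet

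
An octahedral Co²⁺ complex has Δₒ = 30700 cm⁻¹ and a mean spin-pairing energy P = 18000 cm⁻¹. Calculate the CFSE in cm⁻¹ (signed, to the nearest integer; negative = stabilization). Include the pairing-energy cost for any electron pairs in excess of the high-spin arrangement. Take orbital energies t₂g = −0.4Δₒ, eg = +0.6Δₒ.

-37260

Group 9 minus oxidation state +2 gives a d⁷ configuration for Co²⁺.
Here Δₒ > P (30700 > 18000), so the low-spin state is favoured.
Filling d⁷ accordingly: t₂g⁶ eg¹.
Orbital CFSE = -1.8Δₒ = -1.8 × 30700 = -55260 cm⁻¹.
Excess pairs vs high-spin: 3 − 2 = 1; pairing cost = +18000 cm⁻¹.
Net CFSE = -55260 + 18000 = -37260 cm⁻¹.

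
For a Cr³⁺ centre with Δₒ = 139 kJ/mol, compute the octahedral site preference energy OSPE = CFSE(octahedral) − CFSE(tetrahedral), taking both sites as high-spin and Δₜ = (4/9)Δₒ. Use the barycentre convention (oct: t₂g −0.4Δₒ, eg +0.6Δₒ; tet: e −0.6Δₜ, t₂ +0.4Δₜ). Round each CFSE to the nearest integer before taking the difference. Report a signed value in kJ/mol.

-118

Cr is in group 6, so Cr³⁺ is d³ (6 − 3 = 3).
Octahedral (high-spin): t₂g³ eg⁰, CFSE = 3(−0.4) + 0(+0.6) = -1.2Δₒ = -1.2 × 139 = -167 kJ/mol.
Tetrahedral: e² t₂¹, CFSE = 2(−0.6) + 1(+0.4) = -0.8Δₜ = -0.8 × (4/9) × 139 = -49 kJ/mol.
Subtracting, OSPE = -167 − (-49) = -118 kJ/mol.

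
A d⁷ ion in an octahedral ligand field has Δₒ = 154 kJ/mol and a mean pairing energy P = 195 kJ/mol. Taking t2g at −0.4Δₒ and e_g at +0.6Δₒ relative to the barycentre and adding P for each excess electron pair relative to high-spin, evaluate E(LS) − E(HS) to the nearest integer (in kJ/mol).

High-spin d⁷ fills as t2g^5 e_g^2 with CFSE 5(−0.4) + 2(+0.6) = -0.8Δₒ = -123 kJ/mol.
For low-spin the configuration is t2g^6 e_g^1: orbital energy -1.8 × 154 = -277 kJ/mol, and 1 additional pair relative to high-spin adds 195 kJ/mol, giving -82 kJ/mol.
The difference is -82 − (-123) = 41 kJ/mol, so high-spin lies lower.

41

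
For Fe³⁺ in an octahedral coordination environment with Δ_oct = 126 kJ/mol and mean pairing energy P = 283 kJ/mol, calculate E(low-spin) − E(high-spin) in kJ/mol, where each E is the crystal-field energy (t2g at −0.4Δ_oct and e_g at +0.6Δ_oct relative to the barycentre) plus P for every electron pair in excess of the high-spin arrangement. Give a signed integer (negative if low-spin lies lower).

314

Fe³⁺: group 8, so d-count = 8 − 3 = 5.
In the high-spin limit (t2g^3 e_g^2) the orbital term is 0.0Δ_oct = 0 kJ/mol, with no excess pairing.
Low-spin: t2g^5 e_g^0, orbital CFSE = -2.0Δ_oct = -252 kJ/mol; plus 2 excess pairs × P = +566 kJ/mol; total 314 kJ/mol.
Thus E(LS) − E(HS) = 314 kJ/mol.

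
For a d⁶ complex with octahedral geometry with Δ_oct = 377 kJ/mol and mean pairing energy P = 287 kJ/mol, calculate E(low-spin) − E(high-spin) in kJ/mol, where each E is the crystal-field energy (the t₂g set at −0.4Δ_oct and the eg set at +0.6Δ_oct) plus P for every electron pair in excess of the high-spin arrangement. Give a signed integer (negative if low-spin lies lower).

-180

High-spin: t₂g⁴ eg², CFSE = -0.4Δ_oct = -151 kJ/mol.
For low-spin the configuration is t₂g⁶ eg⁰: orbital energy -2.4 × 377 = -905 kJ/mol, and 2 additional pairs relative to high-spin add 574 kJ/mol, giving -331 kJ/mol.
E(LS) − E(HS) = -331 − (-151) = -180 kJ/mol.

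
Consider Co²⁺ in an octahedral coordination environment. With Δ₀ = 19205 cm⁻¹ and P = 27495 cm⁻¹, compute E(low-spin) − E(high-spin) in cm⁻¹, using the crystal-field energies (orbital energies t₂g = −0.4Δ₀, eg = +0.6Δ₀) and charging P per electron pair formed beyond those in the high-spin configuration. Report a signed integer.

Group 9 minus oxidation state +2 gives a d⁷ configuration for Co²⁺.
High-spin d⁷ fills as t₂g⁵ eg² with CFSE 5(−0.4) + 2(+0.6) = -0.8Δ₀ = -15364 cm⁻¹.
Low-spin t₂g⁶ eg¹ gives -1.8Δ₀ = -34569 cm⁻¹, but forming 1 extra pair costs 1P = 27495 cm⁻¹, so E(LS) = -34569 + 27495 = -7074 cm⁻¹.
E(LS) − E(HS) = -7074 − (-15364) = 8290 cm⁻¹.

8290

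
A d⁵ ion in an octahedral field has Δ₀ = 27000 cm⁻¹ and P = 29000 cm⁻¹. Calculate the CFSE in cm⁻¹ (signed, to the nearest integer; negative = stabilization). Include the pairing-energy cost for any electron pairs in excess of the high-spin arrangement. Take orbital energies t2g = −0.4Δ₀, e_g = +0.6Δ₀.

Δ₀ < P, so pairing is avoided: the ground state is high-spin.
Configuration: t2g^3 e_g^2.
Orbital CFSE = 0.0Δ₀ = 0.0 × 27000 = 0 cm⁻¹.
High-spin has no excess pairs, so no pairing correction applies.

0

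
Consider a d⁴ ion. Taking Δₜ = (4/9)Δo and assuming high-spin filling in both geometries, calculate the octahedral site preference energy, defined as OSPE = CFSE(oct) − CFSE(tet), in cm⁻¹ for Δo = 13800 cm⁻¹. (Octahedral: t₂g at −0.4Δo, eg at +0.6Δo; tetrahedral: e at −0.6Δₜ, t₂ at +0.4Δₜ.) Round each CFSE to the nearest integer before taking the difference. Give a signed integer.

Octahedral high-spin t₂g³ eg¹: CFSE = -0.6 × 13800 = -8280 cm⁻¹.
Tetrahedral: e² t₂², CFSE = 2(−0.6) + 2(+0.4) = -0.4Δₜ = -0.4 × (4/9) × 13800 = -2453 cm⁻¹.
OSPE = CFSE(oct) − CFSE(tet) = -8280 − (-2453) = -5827 cm⁻¹.

-5827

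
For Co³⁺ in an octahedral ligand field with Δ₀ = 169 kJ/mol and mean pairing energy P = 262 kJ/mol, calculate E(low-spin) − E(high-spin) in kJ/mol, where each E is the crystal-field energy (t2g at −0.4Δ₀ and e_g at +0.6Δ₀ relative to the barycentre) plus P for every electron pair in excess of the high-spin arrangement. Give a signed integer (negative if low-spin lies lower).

Group 9 minus oxidation state +3 gives a d⁶ configuration for Co³⁺.
High-spin: t2g^4 e_g^2, CFSE = -0.4Δ₀ = -68 kJ/mol.
Low-spin: t2g^6 e_g^0, orbital CFSE = -2.4Δ₀ = -406 kJ/mol; plus 2 excess pairs × P = +524 kJ/mol; total 118 kJ/mol.
E(LS) − E(HS) = 118 − (-68) = 186 kJ/mol.

186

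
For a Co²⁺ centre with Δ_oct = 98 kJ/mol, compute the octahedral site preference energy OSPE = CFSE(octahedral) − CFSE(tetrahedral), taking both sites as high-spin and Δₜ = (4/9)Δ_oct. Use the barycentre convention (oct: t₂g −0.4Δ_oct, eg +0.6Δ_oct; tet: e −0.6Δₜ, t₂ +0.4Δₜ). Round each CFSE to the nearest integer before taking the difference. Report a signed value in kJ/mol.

-26

Group 9 minus oxidation state +2 gives a d⁷ configuration for Co²⁺.
Octahedral (high-spin): t2g^5 e_g^2, CFSE = 5(−0.4) + 2(+0.6) = -0.8Δ_oct = -0.8 × 98 = -78 kJ/mol.
Tetrahedral: e^4 t2^3, CFSE = 4(−0.6) + 3(+0.4) = -1.2Δₜ = -1.2 × (4/9) × 98 = -52 kJ/mol.
Subtracting, OSPE = -78 − (-52) = -26 kJ/mol.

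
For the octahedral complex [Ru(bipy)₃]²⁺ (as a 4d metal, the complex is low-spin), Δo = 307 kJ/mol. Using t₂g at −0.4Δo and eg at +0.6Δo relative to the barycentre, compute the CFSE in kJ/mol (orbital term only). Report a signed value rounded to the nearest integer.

bipy is neutral, so the +2 overall charge sits on Ru: oxidation state +2.
Ru is in group 8, so Ru²⁺ is d⁶ (8 − 2 = 6).
The d⁶ electrons fill as t₂g⁶ eg⁰.
The orbital stabilization is -2.4Δo = -2.4 × 307 = -737 kJ/mol.

-737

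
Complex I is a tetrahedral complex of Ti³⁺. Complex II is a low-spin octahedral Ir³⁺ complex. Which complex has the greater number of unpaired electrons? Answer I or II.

I

I: Ti is in group 4, so Ti³⁺ is d¹ (4 − 3 = 1); Tetrahedral splitting is small, so the complex is high-spin; e^1 t2^0 → 1 unpaired.
II: Group 9 minus oxidation state +3 gives a d⁶ configuration for Ir³⁺; t₂g⁶ eg⁰ → 0 unpaired.
So I has more unpaired electrons.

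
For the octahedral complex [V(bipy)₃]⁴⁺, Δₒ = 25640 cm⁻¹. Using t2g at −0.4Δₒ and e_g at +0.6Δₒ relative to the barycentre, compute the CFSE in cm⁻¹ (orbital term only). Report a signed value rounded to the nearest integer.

bipy is neutral, so the +4 overall charge sits on V: oxidation state +4.
Group 5 minus oxidation state +4 gives a d¹ configuration for V⁴⁺.
Configuration: t2g^1 e_g^0.
The orbital stabilization is -0.4Δₒ = -0.4 × 25640 = -10256 cm⁻¹.

-10256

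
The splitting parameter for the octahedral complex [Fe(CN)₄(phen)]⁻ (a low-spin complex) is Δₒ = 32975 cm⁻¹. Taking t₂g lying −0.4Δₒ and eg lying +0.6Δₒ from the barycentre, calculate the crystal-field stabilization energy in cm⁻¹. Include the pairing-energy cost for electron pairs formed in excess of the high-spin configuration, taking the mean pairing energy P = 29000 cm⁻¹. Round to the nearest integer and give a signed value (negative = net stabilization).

Ligand charges: 4×(-1) from CN⁻ and 1×(+0) from phen sum to -4; with overall charge -1, Fe is +3.
Fe sits in group 8; removing 3 electrons leaves Fe³⁺ with 8 − 3 = 5 d electrons.
Configuration: t₂g⁵ eg⁰.
Orbital CFSE = 5(-0.4) + 0(0.6) = -2.0Δₒ = -2.0 × 32975 = -65950 cm⁻¹.
Relative to high-spin t₂g³ eg² (0 paired), the low-spin configuration has 2 additional pairs, contributing +2 × 29000 = +58000 cm⁻¹.
Net CFSE = -65950 + 58000 = -7950 cm⁻¹.

-7950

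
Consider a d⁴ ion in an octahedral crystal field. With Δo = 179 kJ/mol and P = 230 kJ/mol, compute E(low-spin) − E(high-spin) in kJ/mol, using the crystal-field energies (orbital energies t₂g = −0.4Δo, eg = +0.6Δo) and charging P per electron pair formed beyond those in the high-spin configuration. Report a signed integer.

51

High-spin: t₂g³ eg¹, CFSE = -0.6Δo = -107 kJ/mol.
Low-spin t₂g⁴ eg⁰ gives -1.6Δo = -286 kJ/mol, but forming 1 extra pair costs 1P = 230 kJ/mol, so E(LS) = -286 + 230 = -56 kJ/mol.
Thus E(LS) − E(HS) = 51 kJ/mol.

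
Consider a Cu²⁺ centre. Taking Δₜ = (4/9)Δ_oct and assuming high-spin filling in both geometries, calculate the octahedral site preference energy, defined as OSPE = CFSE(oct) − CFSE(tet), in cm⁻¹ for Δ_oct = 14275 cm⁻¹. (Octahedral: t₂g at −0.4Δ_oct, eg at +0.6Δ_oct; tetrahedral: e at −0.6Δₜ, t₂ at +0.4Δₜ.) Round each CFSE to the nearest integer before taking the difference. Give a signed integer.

Cu²⁺: group 11, so d-count = 11 − 2 = 9.
In an octahedral site d⁹ (HS) is t₂g⁶ eg³, giving CFSE(oct) = -0.6Δ_oct = -8565 cm⁻¹.
Tetrahedral: e⁴ t₂⁵, CFSE = 4(−0.6) + 5(+0.4) = -0.4Δₜ = -0.4 × (4/9) × 14275 = -2538 cm⁻¹.
OSPE = -8565 − (-2538) = -6027 cm⁻¹.

-6027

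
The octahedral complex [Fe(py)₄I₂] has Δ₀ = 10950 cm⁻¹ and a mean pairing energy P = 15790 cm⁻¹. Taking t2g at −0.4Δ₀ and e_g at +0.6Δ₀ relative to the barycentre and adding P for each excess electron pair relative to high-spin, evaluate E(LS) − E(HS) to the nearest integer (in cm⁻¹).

9680

Ligand charges: 4×(+0) from py and 2×(-1) from I⁻ sum to -2; with overall charge +0, Fe is +2.
Fe sits in group 8; removing 2 electrons leaves Fe²⁺ with 8 − 2 = 6 d electrons.
High-spin: t2g^4 e_g^2, CFSE = -0.4Δ₀ = -4380 cm⁻¹.
Low-spin t2g^6 e_g^0 gives -2.4Δ₀ = -26280 cm⁻¹, but forming 2 extra pairs costs 2P = 31580 cm⁻¹, so E(LS) = -26280 + 31580 = 5300 cm⁻¹.
E(LS) − E(HS) = 5300 − (-4380) = 9680 cm⁻¹.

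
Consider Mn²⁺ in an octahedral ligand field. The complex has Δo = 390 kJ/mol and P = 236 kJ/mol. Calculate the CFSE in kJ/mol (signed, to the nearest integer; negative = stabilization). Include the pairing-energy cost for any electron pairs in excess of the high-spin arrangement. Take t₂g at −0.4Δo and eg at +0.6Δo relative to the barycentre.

-308

Mn is in group 7, so Mn²⁺ is d⁵ (7 − 2 = 5).
With Δo > P the complex is low-spin.
That gives t₂g⁵ eg⁰.
Orbital CFSE = -2.0Δo = -2.0 × 390 = -780 kJ/mol.
Excess pairs vs high-spin: 2 − 0 = 2; pairing cost = +472 kJ/mol.
Net CFSE = -780 + 472 = -308 kJ/mol.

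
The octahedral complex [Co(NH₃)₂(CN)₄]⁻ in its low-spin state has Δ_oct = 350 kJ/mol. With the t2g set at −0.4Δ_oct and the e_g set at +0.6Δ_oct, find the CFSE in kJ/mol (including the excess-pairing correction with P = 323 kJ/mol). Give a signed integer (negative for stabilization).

Ligand charges: 2×(+0) from NH₃ and 4×(-1) from CN⁻ sum to -4; with overall charge -1, Co is +3.
Co sits in group 9; removing 3 electrons leaves Co³⁺ with 9 − 3 = 6 d electrons.
Configuration: t2g^6 e_g^0.
The orbital stabilization is -2.4Δ_oct = -2.4 × 350 = -840 kJ/mol.
High-spin d⁶ would be t2g^4 e_g^2 with 1 pair; low-spin has 3, so 2 excess pairs cost +2P = +646 kJ/mol.
Net CFSE = -840 + 646 = -194 kJ/mol.

-194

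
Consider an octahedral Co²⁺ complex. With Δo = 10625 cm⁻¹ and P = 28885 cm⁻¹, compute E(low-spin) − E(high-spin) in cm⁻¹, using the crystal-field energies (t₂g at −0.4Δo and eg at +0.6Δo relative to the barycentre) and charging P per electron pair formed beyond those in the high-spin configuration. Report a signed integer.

18260

Co sits in group 9; removing 2 electrons leaves Co²⁺ with 9 − 2 = 7 d electrons.
High-spin: t₂g⁵ eg², CFSE = -0.8Δo = -8500 cm⁻¹.
For low-spin the configuration is t₂g⁶ eg¹: orbital energy -1.8 × 10625 = -19125 cm⁻¹, and 1 additional pair relative to high-spin adds 28885 cm⁻¹, giving 9760 cm⁻¹.
Thus E(LS) − E(HS) = 18260 cm⁻¹.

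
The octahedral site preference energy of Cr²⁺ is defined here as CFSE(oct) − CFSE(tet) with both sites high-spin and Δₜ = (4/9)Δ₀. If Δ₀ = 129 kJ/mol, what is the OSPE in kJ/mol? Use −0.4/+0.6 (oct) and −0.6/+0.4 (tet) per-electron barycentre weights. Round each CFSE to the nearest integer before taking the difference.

-54

Cr sits in group 6; removing 2 electrons leaves Cr²⁺ with 6 − 2 = 4 d electrons.
Octahedral (high-spin): t₂g³ eg¹, CFSE = 3(−0.4) + 1(+0.6) = -0.6Δ₀ = -0.6 × 129 = -77 kJ/mol.
In a tetrahedral site the filling is e² t₂²: CFSE(tet) = -0.4Δₜ = -0.4 × (4/9)(129) = -23 kJ/mol.
Subtracting, OSPE = -77 − (-23) = -54 kJ/mol.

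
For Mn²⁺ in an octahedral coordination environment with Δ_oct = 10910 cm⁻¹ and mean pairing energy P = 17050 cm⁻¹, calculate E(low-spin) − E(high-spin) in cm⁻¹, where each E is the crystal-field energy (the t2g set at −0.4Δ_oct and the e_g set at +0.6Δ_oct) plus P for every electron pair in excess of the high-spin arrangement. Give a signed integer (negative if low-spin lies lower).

Mn is in group 7, so Mn²⁺ is d⁵ (7 − 2 = 5).
High-spin d⁵ fills as t2g^3 e_g^2 with CFSE 3(−0.4) + 2(+0.6) = 0.0Δ_oct = 0 cm⁻¹.
Low-spin t2g^5 e_g^0 gives -2.0Δ_oct = -21820 cm⁻¹, but forming 2 extra pairs costs 2P = 34100 cm⁻¹, so E(LS) = -21820 + 34100 = 12280 cm⁻¹.
E(LS) − E(HS) = 12280 − (0) = 12280 cm⁻¹.

12280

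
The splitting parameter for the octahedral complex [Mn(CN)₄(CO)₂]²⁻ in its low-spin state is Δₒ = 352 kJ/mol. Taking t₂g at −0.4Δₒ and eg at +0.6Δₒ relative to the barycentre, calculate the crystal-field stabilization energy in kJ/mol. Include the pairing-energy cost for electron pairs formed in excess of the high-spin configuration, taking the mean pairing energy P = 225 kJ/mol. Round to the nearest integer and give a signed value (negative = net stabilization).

-254

Ligand charges: 4×(-1) from CN⁻ and 2×(+0) from CO sum to -4; with overall charge -2, Mn is +2.
Group 7 minus oxidation state +2 gives a d⁵ configuration for Mn²⁺.
The d⁵ electrons fill as t₂g⁵ eg⁰.
The orbital stabilization is -2.0Δₒ = -2.0 × 352 = -704 kJ/mol.
Relative to high-spin t₂g³ eg² (0 paired), the low-spin configuration has 2 additional pairs, contributing +2 × 225 = +450 kJ/mol.
Overall CFSE = -704 + 450 = -254 kJ/mol.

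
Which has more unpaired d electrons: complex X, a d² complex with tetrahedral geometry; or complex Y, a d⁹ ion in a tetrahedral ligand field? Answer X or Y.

X: Tetrahedral splitting is small, so the complex is high-spin; e^2 t2^0 → 2 unpaired.
Y: With tetrahedral geometry the complex is necessarily high-spin; e⁴ t₂⁵ → 1 unpaired.
So X has more unpaired electrons.

X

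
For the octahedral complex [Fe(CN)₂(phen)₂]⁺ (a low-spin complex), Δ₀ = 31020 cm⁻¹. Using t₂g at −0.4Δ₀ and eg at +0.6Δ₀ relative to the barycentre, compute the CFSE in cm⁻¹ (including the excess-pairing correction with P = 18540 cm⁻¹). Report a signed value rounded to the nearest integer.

Ligand charges: 2×(-1) from CN⁻ and 2×(+0) from phen sum to -2; with overall charge +1, Fe is +3.
Group 8 minus oxidation state +3 gives a d⁵ configuration for Fe³⁺.
Configuration: t₂g⁵ eg⁰.
Orbital CFSE = 5(-0.4) + 0(0.6) = -2.0Δ₀ = -2.0 × 31020 = -62040 cm⁻¹.
High-spin d⁵ would be t₂g³ eg² with 0 pairs; low-spin has 2, so 2 excess pairs cost +2P = +37080 cm⁻¹.
Overall CFSE = -62040 + 37080 = -24960 cm⁻¹.

-24960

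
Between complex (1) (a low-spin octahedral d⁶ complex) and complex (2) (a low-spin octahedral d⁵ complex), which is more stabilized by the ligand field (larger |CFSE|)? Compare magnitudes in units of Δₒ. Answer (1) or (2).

(1)

(1): t2g^6 e_g^0, CFSE = -2.4Δₒ.
(2): t2g^5 e_g^0, CFSE = -2.0Δₒ.
So (1) has the larger |CFSE|.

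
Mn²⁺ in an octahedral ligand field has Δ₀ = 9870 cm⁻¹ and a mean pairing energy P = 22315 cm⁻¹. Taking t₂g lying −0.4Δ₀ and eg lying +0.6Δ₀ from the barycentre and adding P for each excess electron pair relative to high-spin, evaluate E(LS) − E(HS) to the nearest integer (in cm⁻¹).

24890

Mn is in group 7, so Mn²⁺ is d⁵ (7 − 2 = 5).
In the high-spin limit (t₂g³ eg²) the orbital term is 0.0Δ₀ = 0 cm⁻¹, with no excess pairing.
Low-spin t₂g⁵ eg⁰ gives -2.0Δ₀ = -19740 cm⁻¹, but forming 2 extra pairs costs 2P = 44630 cm⁻¹, so E(LS) = -19740 + 44630 = 24890 cm⁻¹.
Thus E(LS) − E(HS) = 24890 cm⁻¹.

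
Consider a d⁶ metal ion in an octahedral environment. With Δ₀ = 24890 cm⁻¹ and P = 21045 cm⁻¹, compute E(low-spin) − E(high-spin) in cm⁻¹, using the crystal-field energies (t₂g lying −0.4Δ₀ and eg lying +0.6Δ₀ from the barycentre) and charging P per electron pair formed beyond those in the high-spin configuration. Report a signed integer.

High-spin d⁶ fills as t₂g⁴ eg² with CFSE 4(−0.4) + 2(+0.6) = -0.4Δ₀ = -9956 cm⁻¹.
Low-spin: t₂g⁶ eg⁰, orbital CFSE = -2.4Δ₀ = -59736 cm⁻¹; plus 2 excess pairs × P = +42090 cm⁻¹; total -17646 cm⁻¹.
E(LS) − E(HS) = -17646 − (-9956) = -7690 cm⁻¹.

-7690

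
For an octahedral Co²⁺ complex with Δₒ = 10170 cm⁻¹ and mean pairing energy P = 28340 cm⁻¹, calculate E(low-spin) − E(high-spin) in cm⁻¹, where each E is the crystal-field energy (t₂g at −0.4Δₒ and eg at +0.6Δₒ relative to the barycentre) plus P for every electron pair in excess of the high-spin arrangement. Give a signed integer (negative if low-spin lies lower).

18170

Co is in group 9, so Co²⁺ is d⁷ (9 − 2 = 7).
In the high-spin limit (t₂g⁵ eg²) the orbital term is -0.8Δₒ = -8136 cm⁻¹, with no excess pairing.
For low-spin the configuration is t₂g⁶ eg¹: orbital energy -1.8 × 10170 = -18306 cm⁻¹, and 1 additional pair relative to high-spin adds 28340 cm⁻¹, giving 10034 cm⁻¹.
E(LS) − E(HS) = 10034 − (-8136) = 18170 cm⁻¹.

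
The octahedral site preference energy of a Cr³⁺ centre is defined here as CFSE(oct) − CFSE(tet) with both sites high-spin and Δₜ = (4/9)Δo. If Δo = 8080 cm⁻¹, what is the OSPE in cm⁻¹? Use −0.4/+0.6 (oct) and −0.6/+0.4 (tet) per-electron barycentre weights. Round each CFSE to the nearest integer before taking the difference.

-6823

Cr³⁺: group 6, so d-count = 6 − 3 = 3.
Octahedral high-spin t2g^3 e_g^0: CFSE = -1.2 × 8080 = -9696 cm⁻¹.
Tetrahedral e^2 t2^1 gives -0.8Δₜ = -0.8 × (4/9) × 8080 = -2873 cm⁻¹.
Subtracting, OSPE = -9696 − (-2873) = -6823 cm⁻¹.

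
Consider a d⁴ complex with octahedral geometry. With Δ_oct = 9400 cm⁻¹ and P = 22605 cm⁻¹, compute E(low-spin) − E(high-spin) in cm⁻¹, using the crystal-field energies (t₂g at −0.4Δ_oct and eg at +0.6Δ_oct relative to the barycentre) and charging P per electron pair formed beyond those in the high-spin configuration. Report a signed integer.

In the high-spin limit (t₂g³ eg¹) the orbital term is -0.6Δ_oct = -5640 cm⁻¹, with no excess pairing.
For low-spin the configuration is t₂g⁴ eg⁰: orbital energy -1.6 × 9400 = -15040 cm⁻¹, and 1 additional pair relative to high-spin adds 22605 cm⁻¹, giving 7565 cm⁻¹.
E(LS) − E(HS) = 7565 − (-5640) = 13205 cm⁻¹.

13205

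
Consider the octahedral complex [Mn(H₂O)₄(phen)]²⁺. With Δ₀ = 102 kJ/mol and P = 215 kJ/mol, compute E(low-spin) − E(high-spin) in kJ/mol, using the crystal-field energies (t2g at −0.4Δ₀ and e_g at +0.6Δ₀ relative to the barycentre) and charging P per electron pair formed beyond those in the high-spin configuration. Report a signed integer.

Ligand charges: 4×(+0) from H₂O and 1×(+0) from phen sum to +0; with overall charge +2, Mn is +2.
Mn is in group 7, so Mn²⁺ is d⁵ (7 − 2 = 5).
High-spin d⁵ fills as t2g^3 e_g^2 with CFSE 3(−0.4) + 2(+0.6) = 0.0Δ₀ = 0 kJ/mol.
For low-spin the configuration is t2g^5 e_g^0: orbital energy -2.0 × 102 = -204 kJ/mol, and 2 additional pairs relative to high-spin add 430 kJ/mol, giving 226 kJ/mol.
The difference is 226 − (0) = 226 kJ/mol, so high-spin lies lower.

226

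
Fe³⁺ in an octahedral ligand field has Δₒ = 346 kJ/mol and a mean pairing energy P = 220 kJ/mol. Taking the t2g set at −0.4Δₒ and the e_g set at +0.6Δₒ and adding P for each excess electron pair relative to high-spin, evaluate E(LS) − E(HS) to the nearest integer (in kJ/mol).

Fe sits in group 8; removing 3 electrons leaves Fe³⁺ with 8 − 3 = 5 d electrons.
High-spin: t2g^3 e_g^2, CFSE = 0.0Δₒ = 0 kJ/mol.
Low-spin: t2g^5 e_g^0, orbital CFSE = -2.0Δₒ = -692 kJ/mol; plus 2 excess pairs × P = +440 kJ/mol; total -252 kJ/mol.
Thus E(LS) − E(HS) = -252 kJ/mol.

-252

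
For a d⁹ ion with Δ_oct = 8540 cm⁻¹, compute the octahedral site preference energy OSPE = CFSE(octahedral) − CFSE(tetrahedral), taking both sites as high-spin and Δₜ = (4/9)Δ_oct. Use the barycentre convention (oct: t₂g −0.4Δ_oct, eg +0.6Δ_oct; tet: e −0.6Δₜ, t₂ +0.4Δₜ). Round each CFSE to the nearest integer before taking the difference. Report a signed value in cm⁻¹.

In an octahedral site d⁹ (HS) is t₂g⁶ eg³, giving CFSE(oct) = -0.6Δ_oct = -5124 cm⁻¹.
In a tetrahedral site the filling is e⁴ t₂⁵: CFSE(tet) = -0.4Δₜ = -0.4 × (4/9)(8540) = -1518 cm⁻¹.
OSPE = CFSE(oct) − CFSE(tet) = -5124 − (-1518) = -3606 cm⁻¹.

-3606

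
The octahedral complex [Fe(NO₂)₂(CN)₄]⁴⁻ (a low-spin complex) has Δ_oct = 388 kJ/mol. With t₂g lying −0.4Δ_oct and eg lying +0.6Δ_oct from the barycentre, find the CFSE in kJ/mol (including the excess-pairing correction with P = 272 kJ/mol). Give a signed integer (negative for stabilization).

-387

Ligand charges: 2×(-1) from NO₂⁻ and 4×(-1) from CN⁻ sum to -6; with overall charge -4, Fe is +2.
Fe²⁺: group 8, so d-count = 8 − 2 = 6.
Electron filling gives t₂g⁶ eg⁰.
CFSE(orbital) = 6×(-0.4Δ_oct) + 0×(0.6Δ_oct) = -2.4Δ_oct; with Δ_oct = 388 kJ/mol that is -931 kJ/mol.
Relative to high-spin t₂g⁴ eg² (1 paired), the low-spin configuration has 2 additional pairs, contributing +2 × 272 = +544 kJ/mol.
Overall CFSE = -931 + 544 = -387 kJ/mol.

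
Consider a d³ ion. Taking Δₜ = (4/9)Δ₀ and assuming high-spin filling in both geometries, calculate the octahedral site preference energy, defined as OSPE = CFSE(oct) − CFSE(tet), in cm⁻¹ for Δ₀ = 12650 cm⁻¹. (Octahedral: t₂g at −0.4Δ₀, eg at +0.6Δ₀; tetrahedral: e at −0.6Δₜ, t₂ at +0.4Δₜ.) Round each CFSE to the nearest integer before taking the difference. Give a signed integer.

Octahedral high-spin t₂g³ eg⁰: CFSE = -1.2 × 12650 = -15180 cm⁻¹.
Tetrahedral e² t₂¹ gives -0.8Δₜ = -0.8 × (4/9) × 12650 = -4498 cm⁻¹.
Subtracting, OSPE = -15180 − (-4498) = -10682 cm⁻¹.

-10682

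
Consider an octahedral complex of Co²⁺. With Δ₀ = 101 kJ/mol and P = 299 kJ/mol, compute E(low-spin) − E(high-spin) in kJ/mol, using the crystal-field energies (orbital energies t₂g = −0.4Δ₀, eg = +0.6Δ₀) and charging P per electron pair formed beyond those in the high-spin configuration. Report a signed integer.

198

Group 9 minus oxidation state +2 gives a d⁷ configuration for Co²⁺.
High-spin: t₂g⁵ eg², CFSE = -0.8Δ₀ = -81 kJ/mol.
Low-spin t₂g⁶ eg¹ gives -1.8Δ₀ = -182 kJ/mol, but forming 1 extra pair costs 1P = 299 kJ/mol, so E(LS) = -182 + 299 = 117 kJ/mol.
Thus E(LS) − E(HS) = 198 kJ/mol.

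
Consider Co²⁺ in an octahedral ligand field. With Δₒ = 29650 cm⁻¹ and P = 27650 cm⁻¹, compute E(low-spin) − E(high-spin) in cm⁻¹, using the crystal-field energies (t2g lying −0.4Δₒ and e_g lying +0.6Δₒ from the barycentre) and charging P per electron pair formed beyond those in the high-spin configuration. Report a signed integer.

Co is in group 9, so Co²⁺ is d⁷ (9 − 2 = 7).
In the high-spin limit (t2g^5 e_g^2) the orbital term is -0.8Δₒ = -23720 cm⁻¹, with no excess pairing.
For low-spin the configuration is t2g^6 e_g^1: orbital energy -1.8 × 29650 = -53370 cm⁻¹, and 1 additional pair relative to high-spin adds 27650 cm⁻¹, giving -25720 cm⁻¹.
E(LS) − E(HS) = -25720 − (-23720) = -2000 cm⁻¹.

-2000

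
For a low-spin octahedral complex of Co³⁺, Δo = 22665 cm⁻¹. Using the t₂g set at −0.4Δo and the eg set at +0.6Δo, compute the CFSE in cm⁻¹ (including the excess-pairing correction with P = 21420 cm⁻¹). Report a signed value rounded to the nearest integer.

-11556

Co sits in group 9; removing 3 electrons leaves Co³⁺ with 9 − 3 = 6 d electrons.
Electron filling gives t₂g⁶ eg⁰.
Orbital CFSE = 6(-0.4) + 0(0.6) = -2.4Δo = -2.4 × 22665 = -54396 cm⁻¹.
Relative to high-spin t₂g⁴ eg² (1 paired), the low-spin configuration has 2 additional pairs, contributing +2 × 21420 = +42840 cm⁻¹.
Combining: -54396 + 42840 = -11556 cm⁻¹.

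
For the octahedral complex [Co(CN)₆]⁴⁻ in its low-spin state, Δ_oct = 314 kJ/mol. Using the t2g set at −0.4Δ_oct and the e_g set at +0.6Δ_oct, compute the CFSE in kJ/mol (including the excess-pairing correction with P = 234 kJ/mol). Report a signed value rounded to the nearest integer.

Each CN⁻ contributes -1; 6 × (-1) = -6. With overall charge -4, Co is in the +2 oxidation state.
Co sits in group 9; removing 2 electrons leaves Co²⁺ with 9 − 2 = 7 d electrons.
The d⁷ electrons fill as t2g^6 e_g^1.
The orbital stabilization is -1.8Δ_oct = -1.8 × 314 = -565 kJ/mol.
High-spin d⁷ would be t2g^5 e_g^2 with 2 pairs; low-spin has 3, so 1 excess pair costs +1P = +234 kJ/mol.
Net CFSE = -565 + 234 = -331 kJ/mol.

-331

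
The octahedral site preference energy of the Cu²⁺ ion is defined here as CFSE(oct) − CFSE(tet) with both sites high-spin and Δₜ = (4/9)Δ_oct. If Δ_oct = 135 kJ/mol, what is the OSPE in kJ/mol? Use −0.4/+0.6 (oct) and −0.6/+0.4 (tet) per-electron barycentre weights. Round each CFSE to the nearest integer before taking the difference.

-57

Cu²⁺: group 11, so d-count = 11 − 2 = 9.
In an octahedral site d⁹ (HS) is t₂g⁶ eg³, giving CFSE(oct) = -0.6Δ_oct = -81 kJ/mol.
Tetrahedral e⁴ t₂⁵ gives -0.4Δₜ = -0.4 × (4/9) × 135 = -24 kJ/mol.
Subtracting, OSPE = -81 − (-24) = -57 kJ/mol.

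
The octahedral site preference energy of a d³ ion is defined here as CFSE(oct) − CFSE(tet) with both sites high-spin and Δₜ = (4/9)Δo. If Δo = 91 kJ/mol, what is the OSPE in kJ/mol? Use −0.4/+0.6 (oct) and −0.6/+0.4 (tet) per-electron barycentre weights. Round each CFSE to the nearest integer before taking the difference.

In an octahedral site d³ (HS) is t₂g³ eg⁰, giving CFSE(oct) = -1.2Δo = -109 kJ/mol.
Tetrahedral e² t₂¹ gives -0.8Δₜ = -0.8 × (4/9) × 91 = -32 kJ/mol.
OSPE = -109 − (-32) = -77 kJ/mol.

-77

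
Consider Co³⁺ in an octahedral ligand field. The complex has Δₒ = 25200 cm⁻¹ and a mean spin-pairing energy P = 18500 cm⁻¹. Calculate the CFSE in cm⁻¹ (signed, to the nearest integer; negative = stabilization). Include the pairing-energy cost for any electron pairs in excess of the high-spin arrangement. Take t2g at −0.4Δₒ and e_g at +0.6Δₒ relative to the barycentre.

Group 9 minus oxidation state +3 gives a d⁶ configuration for Co³⁺.
Since Δₒ = 25200 cm⁻¹ > P = 18500 cm⁻¹, the complex adopts the low-spin configuration.
That gives t2g^6 e_g^0.
Orbital CFSE = -2.4Δₒ = -2.4 × 25200 = -60480 cm⁻¹.
Excess pairs vs high-spin: 3 − 1 = 2; pairing cost = +37000 cm⁻¹.
Net CFSE = -60480 + 37000 = -23480 cm⁻¹.

-23480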